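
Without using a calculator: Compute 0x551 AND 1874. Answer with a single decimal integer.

0x551 = 10101010001
1874 = 11101010010
AND → 10101010000 = 1360

1360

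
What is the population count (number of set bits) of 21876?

8

21876 = 101010101110100
Count the 1s: 1 + 1 + 1 + 1 + 1 + 1 + 1 + 1 = 8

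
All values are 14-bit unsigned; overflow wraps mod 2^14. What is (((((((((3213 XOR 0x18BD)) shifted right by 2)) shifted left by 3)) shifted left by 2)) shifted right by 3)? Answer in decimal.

3213 = 00110010001101
0x18BD = 01100010111101
→ XOR → 01010000110000 = 5168
→ shifted right by 2 → 00010100001100 = 1292
→ shifted left by 3 (mod 2^14) → 10100001100000 = 10336
→ shifted left by 2 (mod 2^14) → 10000110000000 = 8576
→ shifted right by 3 → 00010000110000 = 1072

1072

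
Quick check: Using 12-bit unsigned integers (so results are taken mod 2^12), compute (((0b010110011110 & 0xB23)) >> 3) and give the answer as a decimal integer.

32

0b010110011110 = 010110011110
0xB23 = 101100100011
→ & → 000100000010 = 258
→ >> 3 → 000000100000 = 32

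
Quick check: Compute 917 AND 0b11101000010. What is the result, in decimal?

917 = 01110010101
b = 11101000010
AND → 01100000000 = 768

768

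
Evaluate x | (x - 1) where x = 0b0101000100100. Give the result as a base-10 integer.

x = 101000100100 = 2596
x - 1 = 101000100011
OR    = 101000100111 = 2599
(x | (x - 1) sets all bits below the lowest set bit.)

2599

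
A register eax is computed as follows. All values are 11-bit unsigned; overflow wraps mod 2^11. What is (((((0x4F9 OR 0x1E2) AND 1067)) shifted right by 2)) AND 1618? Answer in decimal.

2

0x4F9 = 10011111001
0x1E2 = 00111100010
→ OR → 10111111011 = 1531
1067 = 10000101011
→ AND → 10000101011 = 1067
→ shifted right by 2 → 00100001010 = 266
1618 = 11001010010
→ AND → 00000000010 = 2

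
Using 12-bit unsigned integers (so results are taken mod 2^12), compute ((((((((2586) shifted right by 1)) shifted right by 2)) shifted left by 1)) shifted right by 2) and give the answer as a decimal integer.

2586 = 101000011010
→ shifted right by 1 → 010100001101 = 1293
→ shifted right by 2 → 000101000011 = 323
→ shifted left by 1 (mod 2^12) → 001010000110 = 646
→ shifted right by 2 → 000010100001 = 161

161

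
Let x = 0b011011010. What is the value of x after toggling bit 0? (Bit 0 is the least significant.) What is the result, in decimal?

219

x = 011011010
bit 0 is currently 0; toggle it via x ^ (1 << 0) = x ^ 1
→ 011011011 = 219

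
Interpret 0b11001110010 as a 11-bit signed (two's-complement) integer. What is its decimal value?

pattern = 11001110010 (MSB is 1 ⇒ negative)
Invert: 00110001101, add 1 → 00110001110 = 398, so the value is -398.
(Equivalently: 1650 - 2^11 = 1650 - 2048 = -398.)

-398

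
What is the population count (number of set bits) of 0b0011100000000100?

4

n = 11100000000100
Count the 1s: 1 + 1 + 1 + 1 = 4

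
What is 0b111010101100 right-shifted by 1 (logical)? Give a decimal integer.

x = 111010101100
shift right by 1 → 011101010110 = 1878
(equivalently, floor(3756 / 2))

1878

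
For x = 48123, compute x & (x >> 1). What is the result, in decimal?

x = 1011101111111011 = 48123
x>>1 = 0101110111111101
AND  = 0001100111111001 = 6649
(x & (x >> 1) has a 1 wherever x has two consecutive 1 bits.)

6649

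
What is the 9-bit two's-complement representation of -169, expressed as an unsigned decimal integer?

343

169 in 9 bits: 010101001
Invert: 101010110
Add 1:  101010111 = 343
(Check: 2^9 - 169 = 512 - 169 = 343.)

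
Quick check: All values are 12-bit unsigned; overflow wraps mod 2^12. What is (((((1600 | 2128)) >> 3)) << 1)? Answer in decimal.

916

1600 = 011001000000
2128 = 100001010000
→ | → 111001010000 = 3664
→ >> 3 → 000111001010 = 458
→ << 1 (mod 2^12) → 001110010100 = 916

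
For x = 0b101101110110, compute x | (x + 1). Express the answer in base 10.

2935

x = 101101110110 = 2934
x + 1 = 101101110111
OR    = 101101110111 = 2935
(x | (x + 1) sets the lowest cleared bit.)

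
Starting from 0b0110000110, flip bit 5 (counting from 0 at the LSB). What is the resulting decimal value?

x = 0110000110
bit 5 is currently 0; toggle it via x ^ (1 << 5) = x ^ 32
→ 0110100110 = 422

422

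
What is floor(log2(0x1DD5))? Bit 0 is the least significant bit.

0x1DD5 = 1110111010101
The topmost 1 is at position 12 (since 2^12 = 4096 ≤ 7637 < 8192).

12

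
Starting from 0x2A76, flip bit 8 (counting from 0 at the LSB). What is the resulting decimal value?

11126

x = 010101001110110
bit 8 is currently 0; toggle it via x ^ (1 << 8) = x ^ 256
→ 010101101110110 = 11126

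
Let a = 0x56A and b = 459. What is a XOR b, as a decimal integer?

0x56A = 10101101010
459 = 00111001011
XOR → 10010100001 = 1185

1185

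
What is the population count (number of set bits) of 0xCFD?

9

0xCFD = 110011111101
Count the 1s: 1 + 1 + 1 + 1 + 1 + 1 + 1 + 1 + 1 = 9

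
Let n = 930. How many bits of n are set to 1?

930 = 1110100010
Count the 1s: 1 + 1 + 1 + 1 + 1 = 5

5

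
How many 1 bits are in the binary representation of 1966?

1966 = 11110101110
Count the 1s: 1 + 1 + 1 + 1 + 1 + 1 + 1 + 1 = 8

8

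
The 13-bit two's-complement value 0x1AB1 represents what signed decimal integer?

pattern = 1101010110001 (MSB is 1 ⇒ negative)
Invert: 0010101001110, add 1 → 0010101001111 = 1359, so the value is -1359.
(Equivalently: 6833 - 2^13 = 6833 - 8192 = -1359.)

-1359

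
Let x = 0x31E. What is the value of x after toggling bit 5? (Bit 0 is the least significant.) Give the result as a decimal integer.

x = 1100011110
bit 5 is currently 0; toggle it via x ^ (1 << 5) = x ^ 32
→ 1100111110 = 830

830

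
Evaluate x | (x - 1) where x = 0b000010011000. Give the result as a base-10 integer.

159

x = 10011000 = 152
x - 1 = 10010111
OR    = 10011111 = 159
(x | (x - 1) sets all bits below the lowest set bit.)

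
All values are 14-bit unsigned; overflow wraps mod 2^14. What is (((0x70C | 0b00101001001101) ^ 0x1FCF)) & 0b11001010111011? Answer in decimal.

4226

0x70C = 00011100001100
0b00101001001101 = 00101001001101
→ | → 00111101001101 = 3917
0x1FCF = 01111111001111
→ ^ → 01000010000010 = 4226
0b11001010111011 = 11001010111011
→ & → 01000010000010 = 4226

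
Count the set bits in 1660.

7

1660 = 11001111100
Count the 1s: 1 + 1 + 1 + 1 + 1 + 1 + 1 = 7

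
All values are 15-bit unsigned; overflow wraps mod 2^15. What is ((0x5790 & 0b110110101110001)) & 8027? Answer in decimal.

1296

0x5790 = 101011110010000
0b110110101110001 = 110110101110001
→ & → 100010100010000 = 17680
8027 = 001111101011011
→ & → 000010100010000 = 1296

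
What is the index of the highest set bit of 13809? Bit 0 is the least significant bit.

13809 = 11010111110001
The topmost 1 is at position 13 (since 2^13 = 8192 ≤ 13809 < 16384).

13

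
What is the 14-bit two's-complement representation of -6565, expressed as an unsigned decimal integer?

6565 in 14 bits: 01100110100101
Invert: 10011001011010
Add 1:  10011001011011 = 9819
(Check: 2^14 - 6565 = 16384 - 6565 = 9819.)

9819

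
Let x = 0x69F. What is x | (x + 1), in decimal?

1727

x = 11010011111 = 1695
x + 1 = 11010100000
OR    = 11010111111 = 1727
(x | (x + 1) sets the lowest cleared bit.)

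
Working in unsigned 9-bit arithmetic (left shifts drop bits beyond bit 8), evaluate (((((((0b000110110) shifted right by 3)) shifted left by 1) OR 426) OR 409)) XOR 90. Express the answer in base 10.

485

0b000110110 = 000110110
→ shifted right by 3 → 000000110 = 6
→ shifted left by 1 (mod 2^9) → 000001100 = 12
426 = 110101010
→ OR → 110101110 = 430
409 = 110011001
→ OR → 110111111 = 447
90 = 001011010
→ XOR → 111100101 = 485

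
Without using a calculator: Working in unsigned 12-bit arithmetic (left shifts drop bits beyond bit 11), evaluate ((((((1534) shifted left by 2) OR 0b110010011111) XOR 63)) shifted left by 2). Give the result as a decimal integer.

3840

1534 = 010111111110
→ shifted left by 2 (mod 2^12) → 011111111000 = 2040
0b110010011111 = 110010011111
→ OR → 111111111111 = 4095
63 = 000000111111
→ XOR → 111111000000 = 4032
→ shifted left by 2 (mod 2^12) → 111100000000 = 3840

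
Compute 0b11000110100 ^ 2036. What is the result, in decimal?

448

a = 11000110100
2036 = 11111110100
XOR → 00111000000 = 448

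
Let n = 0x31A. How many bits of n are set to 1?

0x31A = 1100011010
Count the 1s: 1 + 1 + 1 + 1 + 1 = 5

5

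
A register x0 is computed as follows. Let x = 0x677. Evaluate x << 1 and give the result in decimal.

0x677 = 011001110111
shift left by 1 → 110011101110 = 3310
(equivalently, 1655 × 2^1 = 1655 × 2)

3310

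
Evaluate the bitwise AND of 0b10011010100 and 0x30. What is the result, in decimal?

a = 10011010100
0x30 = 00000110000
AND → 00000010000 = 16

16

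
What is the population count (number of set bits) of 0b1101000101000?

n = 1101000101000
Count the 1s: 1 + 1 + 1 + 1 + 1 = 5

5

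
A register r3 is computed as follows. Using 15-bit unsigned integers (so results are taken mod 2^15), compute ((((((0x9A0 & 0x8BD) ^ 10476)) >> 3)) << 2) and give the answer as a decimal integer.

0x9A0 = 000100110100000
0x8BD = 000100010111101
→ & → 000100010100000 = 2208
10476 = 010100011101100
→ ^ → 010000001001100 = 8268
→ >> 3 → 000010000001001 = 1033
→ << 2 (mod 2^15) → 001000000100100 = 4132

4132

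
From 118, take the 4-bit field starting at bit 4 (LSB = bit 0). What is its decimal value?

7

v = 001110110
Shift right by 4: 00111
Mask low 4 bits: 0111 = 7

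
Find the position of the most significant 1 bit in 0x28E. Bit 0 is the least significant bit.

9

0x28E = 1010001110
The topmost 1 is at position 9 (since 2^9 = 512 ≤ 654 < 1024).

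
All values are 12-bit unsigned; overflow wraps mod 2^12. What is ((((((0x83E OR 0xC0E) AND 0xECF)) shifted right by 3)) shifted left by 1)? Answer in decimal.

0x83E = 100000111110
0xC0E = 110000001110
→ OR → 110000111110 = 3134
0xECF = 111011001111
→ AND → 110000001110 = 3086
→ shifted right by 3 → 000110000001 = 385
→ shifted left by 1 (mod 2^12) → 001100000010 = 770

770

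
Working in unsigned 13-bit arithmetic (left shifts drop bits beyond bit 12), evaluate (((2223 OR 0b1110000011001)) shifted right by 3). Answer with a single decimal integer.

2223 = 0100010101111
0b1110000011001 = 1110000011001
→ OR → 1110010111111 = 7359
→ shifted right by 3 → 0001110010111 = 919

919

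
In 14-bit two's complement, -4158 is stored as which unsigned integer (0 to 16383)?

4158 in 14 bits: 01000000111110
Invert: 10111111000001
Add 1:  10111111000010 = 12226
(Check: 2^14 - 4158 = 16384 - 4158 = 12226.)

12226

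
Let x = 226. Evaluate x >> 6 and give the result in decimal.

3

226 = 11100010
shift right by 6 → 00000011 = 3
(equivalently, floor(226 / 64))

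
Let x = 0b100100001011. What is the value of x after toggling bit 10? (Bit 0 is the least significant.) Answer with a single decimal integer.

x = 100100001011
bit 10 is currently 0; toggle it via x ^ (1 << 10) = x ^ 1024
→ 110100001011 = 3339

3339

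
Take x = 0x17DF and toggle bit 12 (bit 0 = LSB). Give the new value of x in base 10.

2015

x = 1011111011111
bit 12 is currently 1; toggle it via x ^ (1 << 12) = x ^ 4096
→ 0011111011111 = 2015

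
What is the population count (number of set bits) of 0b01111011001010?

n = 1111011001010
Count the 1s: 1 + 1 + 1 + 1 + 1 + 1 + 1 + 1 = 8

8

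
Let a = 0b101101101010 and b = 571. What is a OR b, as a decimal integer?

a = 101101101010
571 = 001000111011
 OR → 101101111011 = 2939

2939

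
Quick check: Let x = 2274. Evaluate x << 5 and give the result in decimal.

2274 = 00000100011100010
shift left by 5 → 10001110001000000 = 72768
(equivalently, 2274 × 2^5 = 2274 × 32)

72768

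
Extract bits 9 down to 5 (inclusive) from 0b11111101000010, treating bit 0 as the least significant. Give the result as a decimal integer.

v = 11111101000010
Shift right by 5: 111111010
Mask low 5 bits: 11010 = 26

26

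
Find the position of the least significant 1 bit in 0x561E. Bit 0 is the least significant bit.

0x561E = 101011000011110
Trailing zeros: 1, so the lowest set bit is bit 1 (value 2).

1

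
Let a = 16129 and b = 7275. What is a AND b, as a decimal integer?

7169

16129 = 11111100000001
7275 = 01110001101011
AND → 01110000000001 = 7169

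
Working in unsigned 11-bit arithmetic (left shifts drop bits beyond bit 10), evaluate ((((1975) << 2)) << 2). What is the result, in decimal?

880

1975 = 11110110111
→ << 2 (mod 2^11) → 11011011100 = 1756
→ << 2 (mod 2^11) → 01101110000 = 880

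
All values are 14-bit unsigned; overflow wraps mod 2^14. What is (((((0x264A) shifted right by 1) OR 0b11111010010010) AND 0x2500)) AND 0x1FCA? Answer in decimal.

0x264A = 10011001001010
→ shifted right by 1 → 01001100100101 = 4901
0b11111010010010 = 11111010010010
→ OR → 11111110110111 = 16311
0x2500 = 10010100000000
→ AND → 10010100000000 = 9472
0x1FCA = 01111111001010
→ AND → 00010100000000 = 1280

1280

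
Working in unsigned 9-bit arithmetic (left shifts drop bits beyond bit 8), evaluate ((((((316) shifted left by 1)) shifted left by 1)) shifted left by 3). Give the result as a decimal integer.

316 = 100111100
→ shifted left by 1 (mod 2^9) → 001111000 = 120
→ shifted left by 1 (mod 2^9) → 011110000 = 240
→ shifted left by 3 (mod 2^9) → 110000000 = 384

384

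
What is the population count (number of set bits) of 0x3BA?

7

0x3BA = 1110111010
Count the 1s: 1 + 1 + 1 + 1 + 1 + 1 + 1 = 7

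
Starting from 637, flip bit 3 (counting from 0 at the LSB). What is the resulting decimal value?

629

x = 1001111101
bit 3 is currently 1; toggle it via x ^ (1 << 3) = x ^ 8
→ 1001110101 = 629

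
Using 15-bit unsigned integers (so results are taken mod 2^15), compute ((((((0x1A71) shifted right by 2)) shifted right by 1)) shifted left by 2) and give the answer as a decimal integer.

0x1A71 = 001101001110001
→ shifted right by 2 → 000011010011100 = 1692
→ shifted right by 1 → 000001101001110 = 846
→ shifted left by 2 (mod 2^15) → 000110100111000 = 3384

3384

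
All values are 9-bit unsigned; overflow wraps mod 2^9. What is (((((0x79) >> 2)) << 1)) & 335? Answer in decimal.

0x79 = 001111001
→ >> 2 → 000011110 = 30
→ << 1 (mod 2^9) → 000111100 = 60
335 = 101001111
→ & → 000001100 = 12

12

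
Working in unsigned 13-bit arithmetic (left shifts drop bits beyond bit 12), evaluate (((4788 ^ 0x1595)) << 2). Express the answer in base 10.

4788 = 1001010110100
0x1595 = 1010110010101
→ ^ → 0011100100001 = 1825
→ << 2 (mod 2^13) → 1110010000100 = 7300

7300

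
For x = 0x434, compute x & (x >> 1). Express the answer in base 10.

16

x = 10000110100 = 1076
x>>1 = 01000011010
AND  = 00000010000 = 16
(x & (x >> 1) has a 1 wherever x has two consecutive 1 bits.)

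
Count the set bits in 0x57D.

8

0x57D = 10101111101
Count the 1s: 1 + 1 + 1 + 1 + 1 + 1 + 1 + 1 = 8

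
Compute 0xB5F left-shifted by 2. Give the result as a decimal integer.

11644

0xB5F = 00101101011111
shift left by 2 → 10110101111100 = 11644
(equivalently, 2911 × 2^2 = 2911 × 4)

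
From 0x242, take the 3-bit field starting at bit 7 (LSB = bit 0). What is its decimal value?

4

v = 1001000010
Shift right by 7: 100
Mask low 3 bits: 100 = 4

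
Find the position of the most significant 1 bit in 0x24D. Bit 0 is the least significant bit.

0x24D = 1001001101
The topmost 1 is at position 9 (since 2^9 = 512 ≤ 589 < 1024).

9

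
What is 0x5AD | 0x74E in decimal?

2031

0x5AD = 10110101101
0x74E = 11101001110
 OR → 11111101111 = 2031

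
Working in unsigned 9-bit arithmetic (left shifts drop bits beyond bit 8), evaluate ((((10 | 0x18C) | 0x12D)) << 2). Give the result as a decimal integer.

10 = 000001010
0x18C = 110001100
→ | → 110001110 = 398
0x12D = 100101101
→ | → 110101111 = 431
→ << 2 (mod 2^9) → 010111100 = 188

188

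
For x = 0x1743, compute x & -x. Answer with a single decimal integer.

x = 1011101000011 = 5955
-x (two's complement) = …0100010111101
AND   = 0000000000001 = 1
(x & -x isolates the lowest set bit of x.)

1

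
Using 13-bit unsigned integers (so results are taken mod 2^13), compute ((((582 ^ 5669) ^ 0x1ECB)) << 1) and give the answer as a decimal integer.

582 = 0001001000110
5669 = 1011000100101
→ ^ → 1010001100011 = 5219
0x1ECB = 1111011001011
→ ^ → 0101010101000 = 2728
→ << 1 (mod 2^13) → 1010101010000 = 5456

5456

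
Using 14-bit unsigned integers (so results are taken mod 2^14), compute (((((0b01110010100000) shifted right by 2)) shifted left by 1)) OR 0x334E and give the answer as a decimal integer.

0b01110010100000 = 01110010100000
→ shifted right by 2 → 00011100101000 = 1832
→ shifted left by 1 (mod 2^14) → 00111001010000 = 3664
0x334E = 11001101001110
→ OR → 11111101011110 = 16222

16222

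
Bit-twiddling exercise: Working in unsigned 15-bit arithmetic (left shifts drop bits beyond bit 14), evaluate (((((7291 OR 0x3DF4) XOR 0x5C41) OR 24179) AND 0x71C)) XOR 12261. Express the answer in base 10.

7291 = 001110001111011
0x3DF4 = 011110111110100
→ OR → 011110111111111 = 15871
0x5C41 = 101110001000001
→ XOR → 110000110111110 = 25022
24179 = 101111001110011
→ OR → 111111111111111 = 32767
0x71C = 000011100011100
→ AND → 000011100011100 = 1820
12261 = 010111111100101
→ XOR → 010100011111001 = 10489

10489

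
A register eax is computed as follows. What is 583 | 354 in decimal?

871

583 = 1001000111
354 = 0101100010
 OR → 1101100111 = 871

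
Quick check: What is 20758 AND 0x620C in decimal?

16388

20758 = 101000100010110
0x620C = 110001000001100
AND → 100000000000100 = 16388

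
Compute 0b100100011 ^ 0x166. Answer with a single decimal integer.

a = 100100011
0x166 = 101100110
XOR → 001000101 = 69

69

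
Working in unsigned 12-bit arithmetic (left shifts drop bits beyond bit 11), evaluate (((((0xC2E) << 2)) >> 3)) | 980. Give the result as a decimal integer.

0xC2E = 110000101110
→ << 2 (mod 2^12) → 000010111000 = 184
→ >> 3 → 000000010111 = 23
980 = 001111010100
→ | → 001111010111 = 983

983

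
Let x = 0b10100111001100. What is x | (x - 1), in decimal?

10703

x = 10100111001100 = 10700
x - 1 = 10100111001011
OR    = 10100111001111 = 10703
(x | (x - 1) sets all bits below the lowest set bit.)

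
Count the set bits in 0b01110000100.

4

n = 1110000100
Count the 1s: 1 + 1 + 1 + 1 = 4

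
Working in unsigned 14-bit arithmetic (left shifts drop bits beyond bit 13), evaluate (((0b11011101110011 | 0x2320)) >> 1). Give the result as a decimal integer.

0b11011101110011 = 11011101110011
0x2320 = 10001100100000
→ | → 11011101110011 = 14195
→ >> 1 → 01101110111001 = 7097

7097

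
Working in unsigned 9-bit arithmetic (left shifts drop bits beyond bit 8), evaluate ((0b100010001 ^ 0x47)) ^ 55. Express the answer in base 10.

353

0b100010001 = 100010001
0x47 = 001000111
→ ^ → 101010110 = 342
55 = 000110111
→ ^ → 101100001 = 353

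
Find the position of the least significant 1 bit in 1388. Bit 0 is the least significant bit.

2

1388 = 10101101100
Trailing zeros: 2, so the lowest set bit is bit 2 (value 4).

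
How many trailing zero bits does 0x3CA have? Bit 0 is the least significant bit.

1

0x3CA = 1111001010
Trailing zeros: 1, so the lowest set bit is bit 1 (value 2).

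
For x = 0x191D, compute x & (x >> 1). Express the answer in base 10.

2060

x = 1100100011101 = 6429
x>>1 = 0110010001110
AND  = 0100000001100 = 2060
(x & (x >> 1) has a 1 wherever x has two consecutive 1 bits.)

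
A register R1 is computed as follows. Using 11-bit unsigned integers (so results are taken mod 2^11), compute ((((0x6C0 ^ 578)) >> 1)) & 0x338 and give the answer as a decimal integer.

0x6C0 = 11011000000
578 = 01001000010
→ ^ → 10010000010 = 1154
→ >> 1 → 01001000001 = 577
0x338 = 01100111000
→ & → 01000000000 = 512

512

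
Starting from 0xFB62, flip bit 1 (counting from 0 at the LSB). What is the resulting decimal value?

64352

x = 1111101101100010
bit 1 is currently 1; toggle it via x ^ (1 << 1) = x ^ 2
→ 1111101101100000 = 64352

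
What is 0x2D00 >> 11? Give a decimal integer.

5

0x2D00 = 10110100000000
shift right by 11 → 00000000000101 = 5
(equivalently, floor(11520 / 2048))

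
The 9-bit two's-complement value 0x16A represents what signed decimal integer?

-150

pattern = 101101010 (MSB is 1 ⇒ negative)
Invert: 010010101, add 1 → 010010110 = 150, so the value is -150.
(Equivalently: 362 - 2^9 = 362 - 512 = -150.)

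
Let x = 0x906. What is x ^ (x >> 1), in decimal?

3461

x = 100100000110 = 2310
x>>1 = 010010000011
XOR  = 110110000101 = 3461
(x ^ (x >> 1) gives the standard binary-reflected Gray code of x.)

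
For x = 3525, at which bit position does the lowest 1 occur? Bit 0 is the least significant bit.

0

3525 = 110111000101
Trailing zeros: 0, so the lowest set bit is bit 0 (value 1).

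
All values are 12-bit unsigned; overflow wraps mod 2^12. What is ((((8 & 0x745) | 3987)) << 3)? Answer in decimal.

3224

8 = 000000001000
0x745 = 011101000101
→ & → 000000000000 = 0
3987 = 111110010011
→ | → 111110010011 = 3987
→ << 3 (mod 2^12) → 110010011000 = 3224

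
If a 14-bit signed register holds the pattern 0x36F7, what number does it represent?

pattern = 11011011110111 (MSB is 1 ⇒ negative)
Invert: 00100100001000, add 1 → 00100100001001 = 2313, so the value is -2313.
(Equivalently: 14071 - 2^14 = 14071 - 16384 = -2313.)

-2313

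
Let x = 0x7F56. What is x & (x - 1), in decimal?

32596

x = 111111101010110 = 32598
x - 1 = 111111101010101
AND   = 111111101010100 = 32596
(x & (x - 1) clears the lowest set bit of x.)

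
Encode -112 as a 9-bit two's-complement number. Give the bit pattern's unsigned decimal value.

112 in 9 bits: 001110000
Invert: 110001111
Add 1:  110010000 = 400
(Check: 2^9 - 112 = 512 - 112 = 400.)

400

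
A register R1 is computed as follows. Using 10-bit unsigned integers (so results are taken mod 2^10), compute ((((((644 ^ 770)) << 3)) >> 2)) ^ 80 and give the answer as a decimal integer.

92

644 = 1010000100
770 = 1100000010
→ ^ → 0110000110 = 390
→ << 3 (mod 2^10) → 0000110000 = 48
→ >> 2 → 0000001100 = 12
80 = 0001010000
→ ^ → 0001011100 = 92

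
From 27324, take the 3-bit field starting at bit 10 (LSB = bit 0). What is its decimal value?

v = 110101010111100
Shift right by 10: 11010
Mask low 3 bits: 010 = 2

2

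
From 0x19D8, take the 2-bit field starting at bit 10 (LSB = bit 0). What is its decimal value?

2

v = 1100111011000
Shift right by 10: 110
Mask low 2 bits: 10 = 2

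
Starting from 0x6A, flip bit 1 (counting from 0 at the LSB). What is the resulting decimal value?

x = 00001101010
bit 1 is currently 1; toggle it via x ^ (1 << 1) = x ^ 2
→ 00001101000 = 104

104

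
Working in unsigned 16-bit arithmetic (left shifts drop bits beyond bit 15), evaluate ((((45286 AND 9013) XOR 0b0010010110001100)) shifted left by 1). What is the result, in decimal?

2896

45286 = 1011000011100110
9013 = 0010001100110101
→ AND → 0010000000100100 = 8228
0b0010010110001100 = 0010010110001100
→ XOR → 0000010110101000 = 1448
→ shifted left by 1 (mod 2^16) → 0000101101010000 = 2896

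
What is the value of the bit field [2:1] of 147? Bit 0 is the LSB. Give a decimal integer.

1

v = 00010010011
Shift right by 1: 0001001001
Mask low 2 bits: 01 = 1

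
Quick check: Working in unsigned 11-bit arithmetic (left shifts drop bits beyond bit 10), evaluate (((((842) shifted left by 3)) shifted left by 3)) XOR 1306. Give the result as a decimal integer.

1946

842 = 01101001010
→ shifted left by 3 (mod 2^11) → 01001010000 = 592
→ shifted left by 3 (mod 2^11) → 01010000000 = 640
1306 = 10100011010
→ XOR → 11110011010 = 1946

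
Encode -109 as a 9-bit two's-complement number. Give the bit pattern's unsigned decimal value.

109 in 9 bits: 001101101
Invert: 110010010
Add 1:  110010011 = 403
(Check: 2^9 - 109 = 512 - 109 = 403.)

403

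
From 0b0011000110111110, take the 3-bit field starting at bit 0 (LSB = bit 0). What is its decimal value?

6

v = 0011000110111110
Shift right by 0: 0011000110111110
Mask low 3 bits: 110 = 6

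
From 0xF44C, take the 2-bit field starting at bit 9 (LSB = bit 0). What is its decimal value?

v = 1111010001001100
Shift right by 9: 1111010
Mask low 2 bits: 10 = 2

2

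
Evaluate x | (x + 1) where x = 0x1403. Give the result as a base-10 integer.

x = 1010000000011 = 5123
x + 1 = 1010000000100
OR    = 1010000000111 = 5127
(x | (x + 1) sets the lowest cleared bit.)

5127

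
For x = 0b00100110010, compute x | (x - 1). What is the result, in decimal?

307

x = 100110010 = 306
x - 1 = 100110001
OR    = 100110011 = 307
(x | (x - 1) sets all bits below the lowest set bit.)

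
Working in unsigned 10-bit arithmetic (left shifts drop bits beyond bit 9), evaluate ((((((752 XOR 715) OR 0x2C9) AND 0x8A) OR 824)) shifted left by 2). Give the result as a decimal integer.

744

752 = 1011110000
715 = 1011001011
→ XOR → 0000111011 = 59
0x2C9 = 1011001001
→ OR → 1011111011 = 763
0x8A = 0010001010
→ AND → 0010001010 = 138
824 = 1100111000
→ OR → 1110111010 = 954
→ shifted left by 2 (mod 2^10) → 1011101000 = 744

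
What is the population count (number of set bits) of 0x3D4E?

9

0x3D4E = 11110101001110
Count the 1s: 1 + 1 + 1 + 1 + 1 + 1 + 1 + 1 + 1 = 9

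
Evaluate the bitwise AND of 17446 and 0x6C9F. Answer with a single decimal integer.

17414

17446 = 100010000100110
0x6C9F = 110110010011111
AND → 100010000000110 = 17414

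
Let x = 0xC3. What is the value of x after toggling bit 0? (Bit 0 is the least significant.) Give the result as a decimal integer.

x = 011000011
bit 0 is currently 1; toggle it via x ^ (1 << 0) = x ^ 1
→ 011000010 = 194

194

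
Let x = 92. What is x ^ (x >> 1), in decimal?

x = 1011100 = 92
x>>1 = 0101110
XOR  = 1110010 = 114
(x ^ (x >> 1) gives the standard binary-reflected Gray code of x.)

114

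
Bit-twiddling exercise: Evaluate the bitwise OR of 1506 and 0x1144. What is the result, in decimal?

1506 = 0010111100010
0x1144 = 1000101000100
 OR → 1010111100110 = 5606

5606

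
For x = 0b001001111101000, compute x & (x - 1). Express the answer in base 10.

5088

x = 1001111101000 = 5096
x - 1 = 1001111100111
AND   = 1001111100000 = 5088
(x & (x - 1) clears the lowest set bit of x.)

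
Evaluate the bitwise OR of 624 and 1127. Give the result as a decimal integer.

624 = 01001110000
1127 = 10001100111
 OR → 11001110111 = 1655

1655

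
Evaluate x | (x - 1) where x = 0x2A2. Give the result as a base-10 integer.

675

x = 1010100010 = 674
x - 1 = 1010100001
OR    = 1010100011 = 675
(x | (x - 1) sets all bits below the lowest set bit.)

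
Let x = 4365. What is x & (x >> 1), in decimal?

4

x = 1000100001101 = 4365
x>>1 = 0100010000110
AND  = 0000000000100 = 4
(x & (x >> 1) has a 1 wherever x has two consecutive 1 bits.)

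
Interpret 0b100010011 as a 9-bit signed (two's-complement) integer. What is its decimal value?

-237

pattern = 100010011 (MSB is 1 ⇒ negative)
Invert: 011101100, add 1 → 011101101 = 237, so the value is -237.
(Equivalently: 275 - 2^9 = 275 - 512 = -237.)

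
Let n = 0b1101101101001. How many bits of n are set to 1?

n = 1101101101001
Count the 1s: 1 + 1 + 1 + 1 + 1 + 1 + 1 + 1 = 8

8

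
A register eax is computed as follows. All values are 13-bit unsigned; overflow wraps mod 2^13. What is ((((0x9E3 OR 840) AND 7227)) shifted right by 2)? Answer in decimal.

522

0x9E3 = 0100111100011
840 = 0001101001000
→ OR → 0101111101011 = 3051
7227 = 1110000111011
→ AND → 0100000101011 = 2091
→ shifted right by 2 → 0001000001010 = 522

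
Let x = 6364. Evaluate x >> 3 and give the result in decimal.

6364 = 1100011011100
shift right by 3 → 0001100011011 = 795
(equivalently, floor(6364 / 8))

795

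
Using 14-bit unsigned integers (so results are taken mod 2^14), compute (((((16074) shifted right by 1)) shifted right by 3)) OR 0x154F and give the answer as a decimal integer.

16074 = 11111011001010
→ shifted right by 1 → 01111101100101 = 8037
→ shifted right by 3 → 00001111101100 = 1004
0x154F = 01010101001111
→ OR → 01011111101111 = 6127

6127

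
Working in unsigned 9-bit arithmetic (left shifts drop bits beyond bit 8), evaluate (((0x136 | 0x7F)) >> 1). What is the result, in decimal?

191

0x136 = 100110110
0x7F = 001111111
→ | → 101111111 = 383
→ >> 1 → 010111111 = 191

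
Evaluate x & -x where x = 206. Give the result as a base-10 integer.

x = 11001110 = 206
-x (two's complement) = …00110010
AND   = 00000010 = 2
(x & -x isolates the lowest set bit of x.)

2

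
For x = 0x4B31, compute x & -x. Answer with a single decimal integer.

x = 100101100110001 = 19249
-x (two's complement) = …011010011001111
AND   = 000000000000001 = 1
(x & -x isolates the lowest set bit of x.)

1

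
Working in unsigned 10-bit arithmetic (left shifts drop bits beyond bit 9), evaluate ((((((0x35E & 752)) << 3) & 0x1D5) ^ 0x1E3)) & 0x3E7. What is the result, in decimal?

355

0x35E = 1101011110
752 = 1011110000
→ & → 1001010000 = 592
→ << 3 (mod 2^10) → 1010000000 = 640
0x1D5 = 0111010101
→ & → 0010000000 = 128
0x1E3 = 0111100011
→ ^ → 0101100011 = 355
0x3E7 = 1111100111
→ & → 0101100011 = 355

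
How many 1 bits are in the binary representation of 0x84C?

4

0x84C = 100001001100
Count the 1s: 1 + 1 + 1 + 1 = 4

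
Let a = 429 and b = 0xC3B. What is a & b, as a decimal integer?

41

429 = 000110101101
0xC3B = 110000111011
AND → 000000101001 = 41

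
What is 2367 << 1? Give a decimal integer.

2367 = 0100100111111
shift left by 1 → 1001001111110 = 4734
(equivalently, 2367 × 2^1 = 2367 × 2)

4734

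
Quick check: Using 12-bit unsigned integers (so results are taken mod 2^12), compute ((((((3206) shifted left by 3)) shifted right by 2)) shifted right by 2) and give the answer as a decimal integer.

3206 = 110010000110
→ shifted left by 3 (mod 2^12) → 010000110000 = 1072
→ shifted right by 2 → 000100001100 = 268
→ shifted right by 2 → 000001000011 = 67

67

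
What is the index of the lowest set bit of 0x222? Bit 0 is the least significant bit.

0x222 = 1000100010
Trailing zeros: 1, so the lowest set bit is bit 1 (value 2).

1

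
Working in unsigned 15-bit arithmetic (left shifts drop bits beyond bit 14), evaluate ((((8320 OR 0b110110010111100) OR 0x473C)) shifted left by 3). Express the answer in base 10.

8320 = 010000010000000
0b110110010111100 = 110110010111100
→ OR → 110110010111100 = 27836
0x473C = 100011100111100
→ OR → 110111110111100 = 28604
→ shifted left by 3 (mod 2^15) → 111110111100000 = 32224

32224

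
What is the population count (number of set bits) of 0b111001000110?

n = 111001000110
Count the 1s: 1 + 1 + 1 + 1 + 1 + 1 = 6

6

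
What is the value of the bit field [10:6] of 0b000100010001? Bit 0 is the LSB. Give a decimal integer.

4

v = 000100010001
Shift right by 6: 000100
Mask low 5 bits: 00100 = 4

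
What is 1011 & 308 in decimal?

1011 = 1111110011
308 = 0100110100
AND → 0100110000 = 304

304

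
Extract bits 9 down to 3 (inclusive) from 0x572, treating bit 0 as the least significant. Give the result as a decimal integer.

46

v = 10101110010
Shift right by 3: 10101110
Mask low 7 bits: 0101110 = 46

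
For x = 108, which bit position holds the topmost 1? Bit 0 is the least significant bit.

108 = 1101100
The topmost 1 is at position 6 (since 2^6 = 64 ≤ 108 < 128).

6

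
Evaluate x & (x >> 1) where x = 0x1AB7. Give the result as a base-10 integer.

x = 1101010110111 = 6839
x>>1 = 0110101011011
AND  = 0100000010011 = 2067
(x & (x >> 1) has a 1 wherever x has two consecutive 1 bits.)

2067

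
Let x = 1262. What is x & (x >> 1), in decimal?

102

x = 10011101110 = 1262
x>>1 = 01001110111
AND  = 00001100110 = 102
(x & (x >> 1) has a 1 wherever x has two consecutive 1 bits.)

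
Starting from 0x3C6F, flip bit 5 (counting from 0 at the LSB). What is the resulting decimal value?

x = 11110001101111
bit 5 is currently 1; toggle it via x ^ (1 << 5) = x ^ 32
→ 11110001001111 = 15439

15439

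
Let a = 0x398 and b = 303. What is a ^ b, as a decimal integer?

0x398 = 1110011000
303 = 0100101111
XOR → 1010110111 = 695

695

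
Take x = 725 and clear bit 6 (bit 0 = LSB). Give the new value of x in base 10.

x = 1011010101
bit 6 is currently 1; clear it via x & ~(1 << 6) = x & ~64
→ 1010010101 = 661

661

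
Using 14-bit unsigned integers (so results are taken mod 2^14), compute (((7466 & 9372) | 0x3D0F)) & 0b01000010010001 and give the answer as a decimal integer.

7466 = 01110100101010
9372 = 10010010011100
→ & → 00010000001000 = 1032
0x3D0F = 11110100001111
→ | → 11110100001111 = 15631
0b01000010010001 = 01000010010001
→ & → 01000000000001 = 4097

4097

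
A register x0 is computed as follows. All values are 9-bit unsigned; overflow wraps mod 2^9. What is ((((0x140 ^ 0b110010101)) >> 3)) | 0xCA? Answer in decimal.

0x140 = 101000000
0b110010101 = 110010101
→ ^ → 011010101 = 213
→ >> 3 → 000011010 = 26
0xCA = 011001010
→ | → 011011010 = 218

218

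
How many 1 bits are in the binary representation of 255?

8

255 = 11111111
Count the 1s: 1 + 1 + 1 + 1 + 1 + 1 + 1 + 1 = 8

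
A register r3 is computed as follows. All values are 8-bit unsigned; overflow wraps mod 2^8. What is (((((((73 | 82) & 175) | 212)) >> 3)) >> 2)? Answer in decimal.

6

73 = 01001001
82 = 01010010
→ | → 01011011 = 91
175 = 10101111
→ & → 00001011 = 11
212 = 11010100
→ | → 11011111 = 223
→ >> 3 → 00011011 = 27
→ >> 2 → 00000110 = 6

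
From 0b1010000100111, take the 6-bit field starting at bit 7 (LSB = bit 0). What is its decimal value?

40

v = 1010000100111
Shift right by 7: 101000
Mask low 6 bits: 101000 = 40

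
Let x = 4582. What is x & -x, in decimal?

2

x = 1000111100110 = 4582
-x (two's complement) = …0111000011010
AND   = 0000000000010 = 2
(x & -x isolates the lowest set bit of x.)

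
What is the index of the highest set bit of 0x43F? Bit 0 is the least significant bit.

10

0x43F = 10000111111
The topmost 1 is at position 10 (since 2^10 = 1024 ≤ 1087 < 2048).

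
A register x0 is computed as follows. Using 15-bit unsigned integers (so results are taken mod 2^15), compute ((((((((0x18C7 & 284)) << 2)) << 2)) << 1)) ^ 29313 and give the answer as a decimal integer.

29185

0x18C7 = 001100011000111
284 = 000000100011100
→ & → 000000000000100 = 4
→ << 2 (mod 2^15) → 000000000010000 = 16
→ << 2 (mod 2^15) → 000000001000000 = 64
→ << 1 (mod 2^15) → 000000010000000 = 128
29313 = 111001010000001
→ ^ → 111001000000001 = 29185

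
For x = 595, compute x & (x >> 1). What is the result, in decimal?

x = 1001010011 = 595
x>>1 = 0100101001
AND  = 0000000001 = 1
(x & (x >> 1) has a 1 wherever x has two consecutive 1 bits.)

1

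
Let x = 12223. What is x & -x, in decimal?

x = 10111110111111 = 12223
-x (two's complement) = …01000001000001
AND   = 00000000000001 = 1
(x & -x isolates the lowest set bit of x.)

1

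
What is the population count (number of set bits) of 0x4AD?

6

0x4AD = 10010101101
Count the 1s: 1 + 1 + 1 + 1 + 1 + 1 = 6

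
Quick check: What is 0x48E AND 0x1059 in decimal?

8

0x48E = 0010010001110
0x1059 = 1000001011001
AND → 0000000001000 = 8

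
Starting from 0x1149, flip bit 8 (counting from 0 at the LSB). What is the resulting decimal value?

x = 1000101001001
bit 8 is currently 1; toggle it via x ^ (1 << 8) = x ^ 256
→ 1000001001001 = 4169

4169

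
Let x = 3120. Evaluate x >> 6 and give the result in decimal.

48

3120 = 110000110000
shift right by 6 → 000000110000 = 48
(equivalently, floor(3120 / 64))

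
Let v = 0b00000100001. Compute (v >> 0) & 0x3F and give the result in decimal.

33

v = 00000100001
Shift right by 0: 00000100001
Mask low 6 bits: 100001 = 33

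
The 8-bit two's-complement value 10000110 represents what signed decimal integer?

pattern = 10000110 (MSB is 1 ⇒ negative)
Invert: 01111001, add 1 → 01111010 = 122, so the value is -122.
(Equivalently: 134 - 2^8 = 134 - 256 = -122.)

-122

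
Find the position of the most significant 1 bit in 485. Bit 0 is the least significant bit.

8

485 = 111100101
The topmost 1 is at position 8 (since 2^8 = 256 ≤ 485 < 512).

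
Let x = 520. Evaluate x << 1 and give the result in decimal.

520 = 01000001000
shift left by 1 → 10000010000 = 1040
(equivalently, 520 × 2^1 = 520 × 2)

1040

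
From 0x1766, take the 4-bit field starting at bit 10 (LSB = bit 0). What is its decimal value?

v = 01011101100110
Shift right by 10: 0101
Mask low 4 bits: 0101 = 5

5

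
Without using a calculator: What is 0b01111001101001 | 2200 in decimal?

a = 1111001101001
2200 = 0100010011000
 OR → 1111011111001 = 7929

7929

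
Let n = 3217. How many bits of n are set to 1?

5

3217 = 110010010001
Count the 1s: 1 + 1 + 1 + 1 + 1 = 5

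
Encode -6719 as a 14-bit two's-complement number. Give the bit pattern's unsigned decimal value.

6719 in 14 bits: 01101000111111
Invert: 10010111000000
Add 1:  10010111000001 = 9665
(Check: 2^14 - 6719 = 16384 - 6719 = 9665.)

9665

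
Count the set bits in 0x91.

0x91 = 10010001
Count the 1s: 1 + 1 + 1 = 3

3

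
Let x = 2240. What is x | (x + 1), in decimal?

2241

x = 100011000000 = 2240
x + 1 = 100011000001
OR    = 100011000001 = 2241
(x | (x + 1) sets the lowest cleared bit.)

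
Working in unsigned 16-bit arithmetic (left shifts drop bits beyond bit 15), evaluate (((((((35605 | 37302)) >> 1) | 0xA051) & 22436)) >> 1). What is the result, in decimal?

8896

35605 = 1000101100010101
37302 = 1001000110110110
→ | → 1001101110110111 = 39863
→ >> 1 → 0100110111011011 = 19931
0xA051 = 1010000001010001
→ | → 1110110111011011 = 60891
22436 = 0101011110100100
→ & → 0100010110000000 = 17792
→ >> 1 → 0010001011000000 = 8896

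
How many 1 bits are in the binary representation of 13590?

13590 = 11010100010110
Count the 1s: 1 + 1 + 1 + 1 + 1 + 1 + 1 = 7

7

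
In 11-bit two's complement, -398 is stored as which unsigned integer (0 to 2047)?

398 in 11 bits: 00110001110
Invert: 11001110001
Add 1:  11001110010 = 1650
(Check: 2^11 - 398 = 2048 - 398 = 1650.)

1650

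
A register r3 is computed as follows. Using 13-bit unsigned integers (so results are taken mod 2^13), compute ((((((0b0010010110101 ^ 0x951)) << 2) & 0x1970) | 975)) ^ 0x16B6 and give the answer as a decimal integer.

1385

0b0010010110101 = 0010010110101
0x951 = 0100101010001
→ ^ → 0110111100100 = 3556
→ << 2 (mod 2^13) → 1011110010000 = 6032
0x1970 = 1100101110000
→ & → 1000100010000 = 4368
975 = 0001111001111
→ | → 1001111011111 = 5087
0x16B6 = 1011010110110
→ ^ → 0010101101001 = 1385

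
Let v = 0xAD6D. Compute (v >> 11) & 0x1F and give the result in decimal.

v = 1010110101101101
Shift right by 11: 10101
Mask low 5 bits: 10101 = 21

21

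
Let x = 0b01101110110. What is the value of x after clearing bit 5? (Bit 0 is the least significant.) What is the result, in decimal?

x = 01101110110
bit 5 is currently 1; clear it via x & ~(1 << 5) = x & ~32
→ 01101010110 = 854

854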